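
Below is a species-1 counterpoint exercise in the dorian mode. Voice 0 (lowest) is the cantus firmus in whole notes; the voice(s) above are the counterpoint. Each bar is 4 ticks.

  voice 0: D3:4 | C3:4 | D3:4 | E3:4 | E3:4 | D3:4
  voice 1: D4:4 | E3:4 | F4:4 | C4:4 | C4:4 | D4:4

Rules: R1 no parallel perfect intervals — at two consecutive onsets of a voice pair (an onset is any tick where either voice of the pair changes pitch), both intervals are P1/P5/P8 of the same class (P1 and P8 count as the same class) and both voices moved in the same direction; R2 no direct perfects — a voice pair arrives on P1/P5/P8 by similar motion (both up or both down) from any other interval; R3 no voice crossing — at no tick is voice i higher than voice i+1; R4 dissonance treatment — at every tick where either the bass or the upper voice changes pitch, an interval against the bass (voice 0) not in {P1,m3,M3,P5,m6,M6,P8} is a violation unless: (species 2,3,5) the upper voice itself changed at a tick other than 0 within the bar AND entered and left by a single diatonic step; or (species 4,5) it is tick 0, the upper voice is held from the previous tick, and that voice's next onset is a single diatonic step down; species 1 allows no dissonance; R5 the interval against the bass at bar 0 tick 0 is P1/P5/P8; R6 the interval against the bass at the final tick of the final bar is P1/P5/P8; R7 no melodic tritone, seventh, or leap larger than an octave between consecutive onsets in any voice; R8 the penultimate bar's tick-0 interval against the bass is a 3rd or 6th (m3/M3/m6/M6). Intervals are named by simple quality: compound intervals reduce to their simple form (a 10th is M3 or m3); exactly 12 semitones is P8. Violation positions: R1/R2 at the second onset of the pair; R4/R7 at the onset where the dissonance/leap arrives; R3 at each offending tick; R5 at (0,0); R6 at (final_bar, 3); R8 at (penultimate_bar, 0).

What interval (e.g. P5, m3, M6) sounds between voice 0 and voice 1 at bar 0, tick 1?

voice 0=D3 voice 1=D4 -> P8

P8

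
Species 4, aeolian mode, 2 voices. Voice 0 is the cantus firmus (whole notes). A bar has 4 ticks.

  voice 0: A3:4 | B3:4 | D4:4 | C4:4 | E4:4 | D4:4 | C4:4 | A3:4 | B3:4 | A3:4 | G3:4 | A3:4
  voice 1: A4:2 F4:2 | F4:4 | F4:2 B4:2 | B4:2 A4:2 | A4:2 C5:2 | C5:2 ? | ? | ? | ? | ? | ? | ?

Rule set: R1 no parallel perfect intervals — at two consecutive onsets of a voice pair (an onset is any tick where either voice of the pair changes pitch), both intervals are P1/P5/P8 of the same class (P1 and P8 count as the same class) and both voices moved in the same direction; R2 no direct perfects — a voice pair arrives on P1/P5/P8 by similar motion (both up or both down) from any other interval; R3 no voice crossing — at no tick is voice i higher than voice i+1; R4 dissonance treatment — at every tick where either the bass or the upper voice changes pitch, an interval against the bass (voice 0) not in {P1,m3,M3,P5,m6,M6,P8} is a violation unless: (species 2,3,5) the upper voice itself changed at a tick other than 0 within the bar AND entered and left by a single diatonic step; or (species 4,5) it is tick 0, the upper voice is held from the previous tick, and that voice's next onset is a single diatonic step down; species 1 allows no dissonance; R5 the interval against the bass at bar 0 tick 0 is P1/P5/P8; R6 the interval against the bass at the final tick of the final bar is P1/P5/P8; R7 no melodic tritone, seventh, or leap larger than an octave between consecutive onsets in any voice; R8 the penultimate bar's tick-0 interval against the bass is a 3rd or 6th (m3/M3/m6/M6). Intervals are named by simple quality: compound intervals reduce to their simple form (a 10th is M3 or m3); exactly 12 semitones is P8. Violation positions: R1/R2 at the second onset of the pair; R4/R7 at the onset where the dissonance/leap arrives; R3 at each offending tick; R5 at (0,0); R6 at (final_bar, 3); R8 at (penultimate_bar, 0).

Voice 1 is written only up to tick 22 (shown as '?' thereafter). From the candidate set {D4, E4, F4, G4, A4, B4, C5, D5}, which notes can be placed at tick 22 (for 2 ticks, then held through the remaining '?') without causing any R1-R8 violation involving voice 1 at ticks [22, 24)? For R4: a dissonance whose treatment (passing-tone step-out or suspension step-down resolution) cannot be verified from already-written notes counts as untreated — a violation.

D4: violates R7
E4: violates R4
F4: legal
G4: violates R4
A4: legal
B4: legal
C5: legal
D5: legal

{A4, B4, C5, D5, F4}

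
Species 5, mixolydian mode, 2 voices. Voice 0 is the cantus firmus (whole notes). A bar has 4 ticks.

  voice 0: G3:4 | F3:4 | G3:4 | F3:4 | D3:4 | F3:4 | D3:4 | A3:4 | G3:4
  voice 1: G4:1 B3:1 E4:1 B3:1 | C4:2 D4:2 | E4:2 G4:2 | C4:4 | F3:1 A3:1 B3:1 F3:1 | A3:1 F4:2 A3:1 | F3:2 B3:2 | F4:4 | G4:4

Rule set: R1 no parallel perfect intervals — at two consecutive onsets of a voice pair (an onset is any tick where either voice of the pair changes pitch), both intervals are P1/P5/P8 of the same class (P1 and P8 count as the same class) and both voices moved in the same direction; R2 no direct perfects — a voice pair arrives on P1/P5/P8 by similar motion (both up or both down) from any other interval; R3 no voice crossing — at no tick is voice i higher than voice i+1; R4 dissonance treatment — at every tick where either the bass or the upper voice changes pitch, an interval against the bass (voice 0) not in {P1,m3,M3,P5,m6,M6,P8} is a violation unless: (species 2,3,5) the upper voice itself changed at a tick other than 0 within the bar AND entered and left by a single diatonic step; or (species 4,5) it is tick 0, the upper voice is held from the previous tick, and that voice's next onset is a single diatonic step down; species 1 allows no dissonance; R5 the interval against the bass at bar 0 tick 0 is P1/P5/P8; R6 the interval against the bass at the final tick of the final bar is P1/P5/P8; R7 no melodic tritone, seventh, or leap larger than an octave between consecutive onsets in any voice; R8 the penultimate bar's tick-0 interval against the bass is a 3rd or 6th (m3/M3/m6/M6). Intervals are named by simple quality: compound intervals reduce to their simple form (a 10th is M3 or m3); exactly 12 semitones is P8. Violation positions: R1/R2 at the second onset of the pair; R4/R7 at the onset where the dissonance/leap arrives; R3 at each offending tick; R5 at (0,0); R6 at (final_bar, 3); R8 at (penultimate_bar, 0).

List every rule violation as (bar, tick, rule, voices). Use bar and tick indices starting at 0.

bar 0: v0=G3 v1=G4 downbeat P8
bar 1: v0=F3 v1=C4 downbeat P5
bar 2: v0=G3 v1=E4 downbeat M6
bar 3: v0=F3 v1=C4 downbeat P5
bar 4: v0=D3 v1=F3 downbeat m3
bar 5: v0=F3 v1=A3 downbeat M3
bar 6: v0=D3 v1=F3 downbeat m3
bar 7: v0=A3 v1=F4 downbeat m6
bar 8: v0=G3 v1=G4 downbeat P8
  -> R2 @ bar 3 tick 0 v(0, 1): G3/G4 P8 -> F3/C4 P5 similar
  -> R7 @ bar 4 tick 3 v(1,): B3->F3 leap 6st
  -> R7 @ bar 6 tick 2 v(1,): F3->B3 leap 6st
  -> R7 @ bar 7 tick 0 v(1,): B3->F4 leap 6st

(3, 0, R2, (0, 1))
(4, 3, R7, (1,))
(6, 2, R7, (1,))
(7, 0, R7, (1,))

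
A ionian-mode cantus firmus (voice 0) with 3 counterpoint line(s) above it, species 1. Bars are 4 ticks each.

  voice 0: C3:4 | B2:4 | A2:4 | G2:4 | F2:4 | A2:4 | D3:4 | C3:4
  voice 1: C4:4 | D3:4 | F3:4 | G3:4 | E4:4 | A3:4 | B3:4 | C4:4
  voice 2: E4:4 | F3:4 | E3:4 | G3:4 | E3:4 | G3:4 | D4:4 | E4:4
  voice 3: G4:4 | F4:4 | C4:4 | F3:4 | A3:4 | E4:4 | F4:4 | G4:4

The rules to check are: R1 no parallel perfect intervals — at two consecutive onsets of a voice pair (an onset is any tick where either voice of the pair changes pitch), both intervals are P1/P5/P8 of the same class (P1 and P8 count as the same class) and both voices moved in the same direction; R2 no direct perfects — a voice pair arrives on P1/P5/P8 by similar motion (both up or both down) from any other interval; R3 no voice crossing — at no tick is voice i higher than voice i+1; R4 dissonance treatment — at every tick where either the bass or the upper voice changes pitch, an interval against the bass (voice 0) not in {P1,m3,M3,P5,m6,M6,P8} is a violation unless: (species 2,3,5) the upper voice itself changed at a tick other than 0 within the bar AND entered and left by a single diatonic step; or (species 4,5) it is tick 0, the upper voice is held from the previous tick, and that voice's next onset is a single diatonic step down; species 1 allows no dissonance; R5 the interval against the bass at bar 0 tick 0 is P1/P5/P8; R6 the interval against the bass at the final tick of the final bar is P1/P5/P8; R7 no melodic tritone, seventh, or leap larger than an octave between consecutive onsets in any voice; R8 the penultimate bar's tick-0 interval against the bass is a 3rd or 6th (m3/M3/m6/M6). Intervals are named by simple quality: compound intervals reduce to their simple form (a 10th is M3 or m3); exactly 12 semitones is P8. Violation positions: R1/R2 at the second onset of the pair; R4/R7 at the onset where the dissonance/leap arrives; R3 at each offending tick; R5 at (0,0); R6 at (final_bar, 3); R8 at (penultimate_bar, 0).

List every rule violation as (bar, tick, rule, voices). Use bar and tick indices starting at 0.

bar 0: v0=C3 v1=C4 v2=E4 v3=G4 downbeat P5
bar 1: v0=B2 v1=D3 v2=F3 v3=F4 downbeat TT
bar 2: v0=A2 v1=F3 v2=E3 v3=C4 downbeat m3
bar 3: v0=G2 v1=G3 v2=G3 v3=F3 downbeat m7
bar 4: v0=F2 v1=E4 v2=E3 v3=A3 downbeat M3
bar 5: v0=A2 v1=A3 v2=G3 v3=E4 downbeat P5
bar 6: v0=D3 v1=B3 v2=D4 v3=F4 downbeat m3
bar 7: v0=C3 v1=C4 v2=E4 v3=G4 downbeat P5
  -> R5 @ bar 0 tick 0 v(0, 2): opens on M3
  -> R2 @ bar 1 tick 0 v(2, 3): E4/G4 m3 -> F3/F4 P8 similar
  -> R4 @ bar 1 tick 0 v(0, 2): B2/F3 TT untreated
  -> R4 @ bar 1 tick 0 v(0, 3): B2/F4 TT untreated
  -> R7 @ bar 1 tick 0 v(1,): C4->D3 leap 10st
  -> R7 @ bar 1 tick 0 v(2,): E4->F3 leap 11st
  -> R2 @ bar 2 tick 0 v(0, 2): B2/F3 TT -> A2/E3 P5 similar
  -> R3 @ bar 2 tick 0 v(1, 2): F3 above E3
  -> R3 @ bar 2 tick 1 v(1, 2): F3 above E3
  -> R3 @ bar 2 tick 2 v(1, 2): F3 above E3
  -> R3 @ bar 2 tick 3 v(1, 2): F3 above E3
  -> R2 @ bar 3 tick 0 v(1, 2): F3/E3 m2 -> G3/G3 P1 similar
  -> R3 @ bar 3 tick 0 v(2, 3): G3 above F3
  -> R4 @ bar 3 tick 0 v(0, 3): G2/F3 m7 untreated
  -> R3 @ bar 3 tick 1 v(2, 3): G3 above F3
  -> R3 @ bar 3 tick 2 v(2, 3): G3 above F3
  -> R3 @ bar 3 tick 3 v(2, 3): G3 above F3
  -> R2 @ bar 4 tick 0 v(1, 3): G3/F3 M2 -> E4/A3 P5 similar
  -> R3 @ bar 4 tick 0 v(1, 2): E4 above E3
  -> R4 @ bar 4 tick 0 v(0, 1): F2/E4 M7 untreated
  -> R4 @ bar 4 tick 0 v(0, 2): F2/E3 M7 untreated
  -> R3 @ bar 4 tick 1 v(1, 2): E4 above E3
  -> R3 @ bar 4 tick 2 v(1, 2): E4 above E3
  -> R3 @ bar 4 tick 3 v(1, 2): E4 above E3
  -> R2 @ bar 5 tick 0 v(0, 3): F2/A3 M3 -> A2/E4 P5 similar
  -> R3 @ bar 5 tick 0 v(1, 2): A3 above G3
  -> R4 @ bar 5 tick 0 v(0, 2): A2/G3 m7 untreated
  -> R3 @ bar 5 tick 1 v(1, 2): A3 above G3
  -> R3 @ bar 5 tick 2 v(1, 2): A3 above G3
  -> R3 @ bar 5 tick 3 v(1, 2): A3 above G3
  -> R2 @ bar 6 tick 0 v(0, 2): A2/G3 m7 -> D3/D4 P8 similar
  -> R8 @ bar 6 tick 0 v(0, 2): penult P8 not 3rd/6th
  -> R2 @ bar 7 tick 0 v(1, 3): B3/F4 TT -> C4/G4 P5 similar
  -> R6 @ bar 7 tick 3 v(0, 2): closes on M3

(0, 0, R5, (0, 2))
(1, 0, R2, (2, 3))
(1, 0, R4, (0, 2))
(1, 0, R4, (0, 3))
(1, 0, R7, (1,))
(1, 0, R7, (2,))
(2, 0, R2, (0, 2))
(2, 0, R3, (1, 2))
(2, 1, R3, (1, 2))
(2, 2, R3, (1, 2))
(2, 3, R3, (1, 2))
(3, 0, R2, (1, 2))
(3, 0, R3, (2, 3))
(3, 0, R4, (0, 3))
(3, 1, R3, (2, 3))
(3, 2, R3, (2, 3))
(3, 3, R3, (2, 3))
(4, 0, R2, (1, 3))
(4, 0, R3, (1, 2))
(4, 0, R4, (0, 1))
(4, 0, R4, (0, 2))
(4, 1, R3, (1, 2))
(4, 2, R3, (1, 2))
(4, 3, R3, (1, 2))
(5, 0, R2, (0, 3))
(5, 0, R3, (1, 2))
(5, 0, R4, (0, 2))
(5, 1, R3, (1, 2))
(5, 2, R3, (1, 2))
(5, 3, R3, (1, 2))
(6, 0, R2, (0, 2))
(6, 0, R8, (0, 2))
(7, 0, R2, (1, 3))
(7, 3, R6, (0, 2))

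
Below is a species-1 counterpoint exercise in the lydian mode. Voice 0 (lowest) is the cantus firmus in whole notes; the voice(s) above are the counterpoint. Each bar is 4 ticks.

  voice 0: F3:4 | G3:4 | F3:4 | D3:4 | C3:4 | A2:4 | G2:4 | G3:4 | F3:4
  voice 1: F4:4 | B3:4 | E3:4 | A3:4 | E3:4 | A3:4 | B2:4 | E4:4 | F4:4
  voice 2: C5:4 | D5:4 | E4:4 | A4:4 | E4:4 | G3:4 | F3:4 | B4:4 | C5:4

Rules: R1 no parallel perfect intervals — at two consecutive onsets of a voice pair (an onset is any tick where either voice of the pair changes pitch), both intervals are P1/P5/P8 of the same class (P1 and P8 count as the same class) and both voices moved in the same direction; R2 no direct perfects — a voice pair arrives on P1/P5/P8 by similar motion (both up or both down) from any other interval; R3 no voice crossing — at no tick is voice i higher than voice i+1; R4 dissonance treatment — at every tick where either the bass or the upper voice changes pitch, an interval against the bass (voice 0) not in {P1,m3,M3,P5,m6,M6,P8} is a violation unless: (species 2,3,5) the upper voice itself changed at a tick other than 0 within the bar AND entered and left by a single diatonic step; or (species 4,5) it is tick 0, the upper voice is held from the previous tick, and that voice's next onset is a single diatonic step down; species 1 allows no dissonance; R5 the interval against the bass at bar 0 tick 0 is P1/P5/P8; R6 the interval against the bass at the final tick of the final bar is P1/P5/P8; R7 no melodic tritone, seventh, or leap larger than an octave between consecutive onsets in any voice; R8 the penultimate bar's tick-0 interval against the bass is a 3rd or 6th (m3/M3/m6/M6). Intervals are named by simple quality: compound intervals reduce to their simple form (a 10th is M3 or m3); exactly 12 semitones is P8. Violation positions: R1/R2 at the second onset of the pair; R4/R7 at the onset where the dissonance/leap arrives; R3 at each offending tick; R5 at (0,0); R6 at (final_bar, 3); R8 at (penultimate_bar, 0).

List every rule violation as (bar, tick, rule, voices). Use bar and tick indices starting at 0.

bar 0: v0=F3 v1=F4 v2=C5 downbeat P5
bar 1: v0=G3 v1=B3 v2=D5 downbeat P5
bar 2: v0=F3 v1=E3 v2=E4 downbeat M7
bar 3: v0=D3 v1=A3 v2=A4 downbeat P5
bar 4: v0=C3 v1=E3 v2=E4 downbeat M3
bar 5: v0=A2 v1=A3 v2=G3 downbeat m7
bar 6: v0=G2 v1=B2 v2=F3 downbeat m7
bar 7: v0=G3 v1=E4 v2=B4 downbeat M3
bar 8: v0=F3 v1=F4 v2=C5 downbeat P5
  -> R1 @ bar 1 tick 0 v(0, 2): F3/C5 P5 -> G3/D5 P5 similar
  -> R7 @ bar 1 tick 0 v(1,): F4->B3 leap 6st
  -> R2 @ bar 2 tick 0 v(1, 2): B3/D5 m3 -> E3/E4 P8 similar
  -> R3 @ bar 2 tick 0 v(0, 1): F3 above E3
  -> R4 @ bar 2 tick 0 v(0, 1): F3/E3 m2 untreated
  -> R4 @ bar 2 tick 0 v(0, 2): F3/E4 M7 untreated
  -> R7 @ bar 2 tick 0 v(2,): D5->E4 leap 10st
  -> R3 @ bar 2 tick 1 v(0, 1): F3 above E3
  -> R3 @ bar 2 tick 2 v(0, 1): F3 above E3
  -> R3 @ bar 2 tick 3 v(0, 1): F3 above E3
  -> R1 @ bar 3 tick 0 v(1, 2): E3/E4 P8 -> A3/A4 P8 similar
  -> R1 @ bar 4 tick 0 v(1, 2): A3/A4 P8 -> E3/E4 P8 similar
  -> R3 @ bar 5 tick 0 v(1, 2): A3 above G3
  -> R4 @ bar 5 tick 0 v(0, 2): A2/G3 m7 untreated
  -> R3 @ bar 5 tick 1 v(1, 2): A3 above G3
  -> R3 @ bar 5 tick 2 v(1, 2): A3 above G3
  -> R3 @ bar 5 tick 3 v(1, 2): A3 above G3
  -> R4 @ bar 6 tick 0 v(0, 2): G2/F3 m7 untreated
  -> R7 @ bar 6 tick 0 v(1,): A3->B2 leap 10st
  -> R2 @ bar 7 tick 0 v(1, 2): B2/F3 TT -> E4/B4 P5 similar
  -> R7 @ bar 7 tick 0 v(1,): B2->E4 leap 17st
  -> R7 @ bar 7 tick 0 v(2,): F3->B4 leap 18st
  -> R1 @ bar 8 tick 0 v(1, 2): E4/B4 P5 -> F4/C5 P5 similar

(1, 0, R1, (0, 2))
(1, 0, R7, (1,))
(2, 0, R2, (1, 2))
(2, 0, R3, (0, 1))
(2, 0, R4, (0, 1))
(2, 0, R4, (0, 2))
(2, 0, R7, (2,))
(2, 1, R3, (0, 1))
(2, 2, R3, (0, 1))
(2, 3, R3, (0, 1))
(3, 0, R1, (1, 2))
(4, 0, R1, (1, 2))
(5, 0, R3, (1, 2))
(5, 0, R4, (0, 2))
(5, 1, R3, (1, 2))
(5, 2, R3, (1, 2))
(5, 3, R3, (1, 2))
(6, 0, R4, (0, 2))
(6, 0, R7, (1,))
(7, 0, R2, (1, 2))
(7, 0, R7, (1,))
(7, 0, R7, (2,))
(8, 0, R1, (1, 2))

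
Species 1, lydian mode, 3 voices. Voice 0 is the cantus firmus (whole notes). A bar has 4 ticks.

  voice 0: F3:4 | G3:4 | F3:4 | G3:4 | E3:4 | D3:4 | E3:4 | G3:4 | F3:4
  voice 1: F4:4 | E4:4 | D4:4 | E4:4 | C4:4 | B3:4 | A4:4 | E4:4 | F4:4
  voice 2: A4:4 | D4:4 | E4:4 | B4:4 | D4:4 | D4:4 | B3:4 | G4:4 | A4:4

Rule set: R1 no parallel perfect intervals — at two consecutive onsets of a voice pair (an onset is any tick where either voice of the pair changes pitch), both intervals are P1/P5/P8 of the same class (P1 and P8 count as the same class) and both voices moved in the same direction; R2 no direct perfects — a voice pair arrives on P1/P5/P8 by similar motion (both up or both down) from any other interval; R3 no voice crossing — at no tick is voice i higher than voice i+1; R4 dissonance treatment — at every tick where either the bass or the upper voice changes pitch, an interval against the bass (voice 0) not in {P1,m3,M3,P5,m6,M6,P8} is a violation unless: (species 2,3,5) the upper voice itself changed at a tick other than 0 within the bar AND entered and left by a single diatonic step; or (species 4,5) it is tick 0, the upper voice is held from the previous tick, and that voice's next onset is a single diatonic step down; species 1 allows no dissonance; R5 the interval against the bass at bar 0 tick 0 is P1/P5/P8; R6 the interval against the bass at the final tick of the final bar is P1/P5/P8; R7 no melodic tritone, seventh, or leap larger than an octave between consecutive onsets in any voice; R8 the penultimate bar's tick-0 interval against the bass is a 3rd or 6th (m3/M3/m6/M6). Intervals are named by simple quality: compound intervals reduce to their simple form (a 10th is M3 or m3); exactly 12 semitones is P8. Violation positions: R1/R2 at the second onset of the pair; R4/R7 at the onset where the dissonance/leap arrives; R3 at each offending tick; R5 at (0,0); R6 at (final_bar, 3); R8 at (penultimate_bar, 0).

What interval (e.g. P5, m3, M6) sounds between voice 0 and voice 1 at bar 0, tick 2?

P8

voice 0=F3 voice 1=F4 -> P8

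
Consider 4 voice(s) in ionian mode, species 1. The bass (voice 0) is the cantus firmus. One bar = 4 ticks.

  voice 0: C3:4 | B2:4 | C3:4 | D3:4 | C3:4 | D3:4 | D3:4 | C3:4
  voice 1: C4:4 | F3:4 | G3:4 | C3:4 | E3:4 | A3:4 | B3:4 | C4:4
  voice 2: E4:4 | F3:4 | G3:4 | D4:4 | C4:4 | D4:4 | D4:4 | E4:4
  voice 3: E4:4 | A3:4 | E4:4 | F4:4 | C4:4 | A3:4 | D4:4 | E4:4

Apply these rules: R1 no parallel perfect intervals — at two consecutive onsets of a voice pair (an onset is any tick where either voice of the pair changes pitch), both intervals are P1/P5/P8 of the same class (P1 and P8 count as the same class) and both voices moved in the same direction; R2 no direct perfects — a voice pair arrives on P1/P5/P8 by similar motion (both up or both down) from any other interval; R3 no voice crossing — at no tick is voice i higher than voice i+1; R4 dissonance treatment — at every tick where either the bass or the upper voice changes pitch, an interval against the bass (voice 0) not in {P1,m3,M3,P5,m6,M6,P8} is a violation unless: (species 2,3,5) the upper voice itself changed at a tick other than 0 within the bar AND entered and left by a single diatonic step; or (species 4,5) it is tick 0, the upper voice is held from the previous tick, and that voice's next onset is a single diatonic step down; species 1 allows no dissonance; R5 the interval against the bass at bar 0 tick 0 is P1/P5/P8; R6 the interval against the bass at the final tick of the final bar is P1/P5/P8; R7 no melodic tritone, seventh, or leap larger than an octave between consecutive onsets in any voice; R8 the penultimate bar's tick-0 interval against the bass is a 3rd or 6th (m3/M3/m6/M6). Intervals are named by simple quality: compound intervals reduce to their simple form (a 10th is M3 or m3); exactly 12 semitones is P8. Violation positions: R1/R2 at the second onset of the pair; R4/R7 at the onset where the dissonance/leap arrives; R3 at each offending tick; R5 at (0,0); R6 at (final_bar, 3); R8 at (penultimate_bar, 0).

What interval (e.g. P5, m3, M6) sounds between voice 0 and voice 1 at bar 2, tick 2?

voice 0=C3 voice 1=G3 -> P5

P5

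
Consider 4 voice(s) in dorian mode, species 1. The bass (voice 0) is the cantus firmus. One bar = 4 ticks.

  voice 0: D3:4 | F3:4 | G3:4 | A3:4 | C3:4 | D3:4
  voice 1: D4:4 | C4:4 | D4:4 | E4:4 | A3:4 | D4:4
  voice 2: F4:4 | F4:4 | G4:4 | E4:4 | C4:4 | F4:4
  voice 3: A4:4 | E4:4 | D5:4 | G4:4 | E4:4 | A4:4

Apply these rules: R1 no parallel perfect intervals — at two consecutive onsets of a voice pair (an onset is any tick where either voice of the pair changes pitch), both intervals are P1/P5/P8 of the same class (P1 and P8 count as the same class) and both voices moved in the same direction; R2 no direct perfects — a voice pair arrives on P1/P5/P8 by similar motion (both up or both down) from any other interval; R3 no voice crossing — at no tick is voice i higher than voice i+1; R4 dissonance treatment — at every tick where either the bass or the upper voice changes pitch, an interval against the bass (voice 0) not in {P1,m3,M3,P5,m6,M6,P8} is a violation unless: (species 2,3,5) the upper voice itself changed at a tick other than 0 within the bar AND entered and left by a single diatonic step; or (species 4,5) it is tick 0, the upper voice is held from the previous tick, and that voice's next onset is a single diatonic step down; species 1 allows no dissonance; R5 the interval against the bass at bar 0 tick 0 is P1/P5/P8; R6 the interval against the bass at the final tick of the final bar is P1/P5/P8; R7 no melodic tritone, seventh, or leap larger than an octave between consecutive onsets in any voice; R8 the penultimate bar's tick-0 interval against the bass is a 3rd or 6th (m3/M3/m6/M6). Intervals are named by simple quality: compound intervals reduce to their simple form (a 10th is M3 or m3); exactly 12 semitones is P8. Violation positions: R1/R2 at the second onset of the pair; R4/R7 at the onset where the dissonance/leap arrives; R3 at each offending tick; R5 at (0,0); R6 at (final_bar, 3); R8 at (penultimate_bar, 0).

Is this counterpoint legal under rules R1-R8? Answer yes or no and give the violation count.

bar 0: v0=D3 v1=D4 v2=F4 v3=A4 (P5)
bar 1: v0=F3 v1=C4 v2=F4 v3=E4 (M7)
bar 2: v0=G3 v1=D4 v2=G4 v3=D5 (P5)
bar 3: v0=A3 v1=E4 v2=E4 v3=G4 (m7)
bar 4: v0=C3 v1=A3 v2=C4 v3=E4 (M3)
bar 5: v0=D3 v1=D4 v2=F4 v3=A4 (P5)
  R5 @ bar0.0: opens on m3
  R3 @ bar1.0: F4 above E4
  R4 @ bar1.0: F3/E4 M7 untreated
  R3 @ bar1.1: F4 above E4
  R3 @ bar1.2: F4 above E4
  R3 @ bar1.3: F4 above E4
  R1 @ bar2.0: F3/C4 P5 -> G3/D4 P5 similar
  R1 @ bar2.0: F3/F4 P8 -> G3/G4 P8 similar
  R2 @ bar2.0: F3/E4 M7 -> G3/D5 P5 similar
  R2 @ bar2.0: C4/E4 M3 -> D4/D5 P8 similar
  R2 @ bar2.0: F4/E4 m2 -> G4/D5 P5 similar
  R7 @ bar2.0: E4->D5 leap 10st
  R1 @ bar3.0: G3/D4 P5 -> A3/E4 P5 similar
  R4 @ bar3.0: A3/G4 m7 untreated
  R2 @ bar4.0: A3/E4 P5 -> C3/C4 P8 similar
  R2 @ bar4.0: E4/G4 m3 -> A3/E4 P5 similar
  R8 @ bar4.0: penult P8 not 3rd/6th
  R1 @ bar5.0: A3/E4 P5 -> D4/A4 P5 similar
  R2 @ bar5.0: C3/A3 M6 -> D3/D4 P8 similar
  R2 @ bar5.0: C3/E4 M3 -> D3/A4 P5 similar
  R6 @ bar5.3: closes on m3

No (21 violations)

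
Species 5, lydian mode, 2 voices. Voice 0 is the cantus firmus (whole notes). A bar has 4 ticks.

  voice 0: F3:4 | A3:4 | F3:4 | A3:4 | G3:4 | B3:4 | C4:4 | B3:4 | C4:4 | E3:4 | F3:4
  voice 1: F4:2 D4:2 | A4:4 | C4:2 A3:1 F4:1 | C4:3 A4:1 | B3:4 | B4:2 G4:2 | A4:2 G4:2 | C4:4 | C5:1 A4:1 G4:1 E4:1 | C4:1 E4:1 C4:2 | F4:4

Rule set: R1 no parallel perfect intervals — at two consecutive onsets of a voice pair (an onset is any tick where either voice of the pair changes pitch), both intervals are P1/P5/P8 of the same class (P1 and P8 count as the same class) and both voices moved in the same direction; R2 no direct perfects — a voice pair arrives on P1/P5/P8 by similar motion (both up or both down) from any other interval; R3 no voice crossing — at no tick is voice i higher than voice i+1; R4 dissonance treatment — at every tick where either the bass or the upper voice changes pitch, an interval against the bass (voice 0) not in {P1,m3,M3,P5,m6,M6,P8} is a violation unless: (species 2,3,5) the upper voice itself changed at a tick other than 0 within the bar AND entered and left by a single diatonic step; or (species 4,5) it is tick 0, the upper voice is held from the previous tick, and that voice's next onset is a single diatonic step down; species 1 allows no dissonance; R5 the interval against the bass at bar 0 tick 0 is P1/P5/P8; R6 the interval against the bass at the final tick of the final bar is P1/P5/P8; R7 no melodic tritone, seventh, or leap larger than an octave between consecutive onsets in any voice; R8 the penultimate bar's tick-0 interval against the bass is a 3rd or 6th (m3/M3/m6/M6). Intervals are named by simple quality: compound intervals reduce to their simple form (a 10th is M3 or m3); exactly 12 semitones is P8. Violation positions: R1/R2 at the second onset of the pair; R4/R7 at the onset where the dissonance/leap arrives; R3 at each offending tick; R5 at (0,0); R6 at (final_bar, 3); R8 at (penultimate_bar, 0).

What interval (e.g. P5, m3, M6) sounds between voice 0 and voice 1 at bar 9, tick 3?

m6

voice 0=E3 voice 1=C4 -> m6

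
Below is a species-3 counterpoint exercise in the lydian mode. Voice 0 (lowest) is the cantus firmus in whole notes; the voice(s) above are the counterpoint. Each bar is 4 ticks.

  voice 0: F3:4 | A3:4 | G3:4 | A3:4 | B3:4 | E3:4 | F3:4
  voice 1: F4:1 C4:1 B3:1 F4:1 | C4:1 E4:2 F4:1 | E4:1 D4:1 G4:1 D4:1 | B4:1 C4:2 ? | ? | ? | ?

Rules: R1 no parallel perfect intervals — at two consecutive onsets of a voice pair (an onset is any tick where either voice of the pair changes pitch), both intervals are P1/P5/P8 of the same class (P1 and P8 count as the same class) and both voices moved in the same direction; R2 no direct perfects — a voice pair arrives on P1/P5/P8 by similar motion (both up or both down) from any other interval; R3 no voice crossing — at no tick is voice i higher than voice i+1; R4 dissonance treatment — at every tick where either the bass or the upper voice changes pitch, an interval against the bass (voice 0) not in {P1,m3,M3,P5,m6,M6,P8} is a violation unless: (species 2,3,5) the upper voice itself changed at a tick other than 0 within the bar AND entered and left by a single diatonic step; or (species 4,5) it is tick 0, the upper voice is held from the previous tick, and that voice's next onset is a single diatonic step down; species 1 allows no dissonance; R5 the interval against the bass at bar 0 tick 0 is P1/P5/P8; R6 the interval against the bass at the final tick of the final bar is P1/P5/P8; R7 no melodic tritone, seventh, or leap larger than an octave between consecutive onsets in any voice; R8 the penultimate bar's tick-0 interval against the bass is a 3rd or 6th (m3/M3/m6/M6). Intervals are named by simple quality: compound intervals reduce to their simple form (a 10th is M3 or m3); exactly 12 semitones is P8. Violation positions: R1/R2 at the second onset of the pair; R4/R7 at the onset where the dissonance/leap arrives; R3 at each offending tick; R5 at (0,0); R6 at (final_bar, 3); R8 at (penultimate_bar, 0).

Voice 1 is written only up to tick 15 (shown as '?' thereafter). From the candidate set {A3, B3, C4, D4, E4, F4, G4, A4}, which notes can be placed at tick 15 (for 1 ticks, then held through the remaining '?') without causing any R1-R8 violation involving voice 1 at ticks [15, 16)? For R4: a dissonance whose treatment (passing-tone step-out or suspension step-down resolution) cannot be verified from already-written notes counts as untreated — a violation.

{A3, A4, C4, E4, F4}

A3: legal
B3: violates R4
C4: legal
D4: violates R4
E4: legal
F4: legal
G4: violates R4
A4: legal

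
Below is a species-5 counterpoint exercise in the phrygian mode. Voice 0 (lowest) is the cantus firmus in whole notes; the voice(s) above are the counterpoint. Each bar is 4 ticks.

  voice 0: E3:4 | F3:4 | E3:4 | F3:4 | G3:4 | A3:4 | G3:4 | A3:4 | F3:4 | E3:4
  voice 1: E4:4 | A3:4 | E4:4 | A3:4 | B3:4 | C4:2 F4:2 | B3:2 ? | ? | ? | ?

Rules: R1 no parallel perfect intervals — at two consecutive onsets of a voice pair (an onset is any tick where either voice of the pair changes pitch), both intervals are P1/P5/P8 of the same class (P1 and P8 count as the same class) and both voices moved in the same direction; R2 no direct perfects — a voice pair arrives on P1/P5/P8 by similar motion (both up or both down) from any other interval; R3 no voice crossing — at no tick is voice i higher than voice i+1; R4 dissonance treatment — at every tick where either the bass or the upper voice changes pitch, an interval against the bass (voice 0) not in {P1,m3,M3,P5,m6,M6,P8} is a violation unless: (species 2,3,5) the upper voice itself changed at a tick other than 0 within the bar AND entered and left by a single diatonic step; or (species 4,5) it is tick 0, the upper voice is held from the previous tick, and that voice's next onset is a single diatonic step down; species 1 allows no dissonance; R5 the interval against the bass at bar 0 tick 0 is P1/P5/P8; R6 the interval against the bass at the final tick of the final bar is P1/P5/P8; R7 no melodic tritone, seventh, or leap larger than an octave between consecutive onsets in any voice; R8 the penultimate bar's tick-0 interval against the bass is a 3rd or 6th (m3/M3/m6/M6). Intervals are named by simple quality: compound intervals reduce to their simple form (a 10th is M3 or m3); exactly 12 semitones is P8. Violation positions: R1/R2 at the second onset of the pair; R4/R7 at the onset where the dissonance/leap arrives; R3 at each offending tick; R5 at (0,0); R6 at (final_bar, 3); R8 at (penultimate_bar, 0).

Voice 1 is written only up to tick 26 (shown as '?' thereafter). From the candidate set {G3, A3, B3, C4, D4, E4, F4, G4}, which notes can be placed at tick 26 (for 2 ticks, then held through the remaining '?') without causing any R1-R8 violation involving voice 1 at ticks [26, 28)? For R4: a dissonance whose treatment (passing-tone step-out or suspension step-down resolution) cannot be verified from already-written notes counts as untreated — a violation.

{B3, D4, E4, G3, G4}

G3: legal
A3: violates R4
B3: legal
C4: violates R4
D4: legal
E4: legal
F4: violates R4,R7
G4: legal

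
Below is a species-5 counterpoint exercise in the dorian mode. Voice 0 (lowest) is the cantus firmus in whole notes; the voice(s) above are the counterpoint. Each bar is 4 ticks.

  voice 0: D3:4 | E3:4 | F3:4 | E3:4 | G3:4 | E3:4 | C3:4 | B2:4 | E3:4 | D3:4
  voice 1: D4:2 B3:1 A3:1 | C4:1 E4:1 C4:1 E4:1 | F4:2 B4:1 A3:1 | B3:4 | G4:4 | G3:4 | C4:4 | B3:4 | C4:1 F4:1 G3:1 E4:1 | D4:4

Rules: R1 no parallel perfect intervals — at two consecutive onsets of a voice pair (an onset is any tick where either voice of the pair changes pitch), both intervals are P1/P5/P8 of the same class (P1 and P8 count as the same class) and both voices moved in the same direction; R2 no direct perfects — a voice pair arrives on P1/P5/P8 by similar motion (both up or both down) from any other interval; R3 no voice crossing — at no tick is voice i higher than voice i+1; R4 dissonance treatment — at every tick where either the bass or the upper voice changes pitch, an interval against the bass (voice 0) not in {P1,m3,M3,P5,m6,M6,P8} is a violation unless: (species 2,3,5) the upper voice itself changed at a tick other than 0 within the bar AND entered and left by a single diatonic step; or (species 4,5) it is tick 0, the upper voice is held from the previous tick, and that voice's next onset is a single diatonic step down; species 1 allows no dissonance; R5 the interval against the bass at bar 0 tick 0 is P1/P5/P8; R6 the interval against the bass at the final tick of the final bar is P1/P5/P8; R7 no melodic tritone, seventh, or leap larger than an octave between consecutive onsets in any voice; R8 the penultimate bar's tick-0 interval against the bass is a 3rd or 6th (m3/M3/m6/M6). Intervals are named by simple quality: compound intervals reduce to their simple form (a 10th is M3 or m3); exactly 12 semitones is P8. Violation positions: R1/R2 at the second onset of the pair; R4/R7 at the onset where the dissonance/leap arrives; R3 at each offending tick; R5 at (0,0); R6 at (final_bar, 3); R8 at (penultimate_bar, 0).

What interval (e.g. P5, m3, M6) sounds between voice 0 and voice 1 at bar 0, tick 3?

P5

voice 0=D3 voice 1=A3 -> P5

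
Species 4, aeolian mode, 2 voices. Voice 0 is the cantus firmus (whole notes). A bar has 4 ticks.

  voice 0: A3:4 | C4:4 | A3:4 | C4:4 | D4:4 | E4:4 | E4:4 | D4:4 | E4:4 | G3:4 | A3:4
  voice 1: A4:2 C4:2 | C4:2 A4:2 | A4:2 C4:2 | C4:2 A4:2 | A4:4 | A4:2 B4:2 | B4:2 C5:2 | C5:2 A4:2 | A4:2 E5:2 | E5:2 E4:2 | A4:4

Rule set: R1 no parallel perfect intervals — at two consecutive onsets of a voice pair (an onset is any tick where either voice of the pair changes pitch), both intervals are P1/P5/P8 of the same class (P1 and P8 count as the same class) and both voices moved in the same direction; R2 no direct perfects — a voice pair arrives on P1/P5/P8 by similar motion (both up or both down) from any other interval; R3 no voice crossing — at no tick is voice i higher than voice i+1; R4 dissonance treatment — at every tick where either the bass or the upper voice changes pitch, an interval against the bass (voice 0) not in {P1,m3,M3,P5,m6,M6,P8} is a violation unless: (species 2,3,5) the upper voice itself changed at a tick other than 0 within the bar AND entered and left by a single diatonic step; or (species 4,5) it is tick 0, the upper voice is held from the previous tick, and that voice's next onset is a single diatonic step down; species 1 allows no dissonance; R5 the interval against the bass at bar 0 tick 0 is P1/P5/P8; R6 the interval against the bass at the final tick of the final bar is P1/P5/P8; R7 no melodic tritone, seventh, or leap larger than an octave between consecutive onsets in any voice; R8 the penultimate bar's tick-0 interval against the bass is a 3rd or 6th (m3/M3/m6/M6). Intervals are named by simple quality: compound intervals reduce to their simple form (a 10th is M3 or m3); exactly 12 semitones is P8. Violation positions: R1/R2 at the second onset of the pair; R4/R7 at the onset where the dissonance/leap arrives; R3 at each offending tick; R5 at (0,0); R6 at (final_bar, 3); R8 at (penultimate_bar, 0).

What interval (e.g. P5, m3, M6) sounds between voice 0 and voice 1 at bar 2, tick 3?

m3

voice 0=A3 voice 1=C4 -> m3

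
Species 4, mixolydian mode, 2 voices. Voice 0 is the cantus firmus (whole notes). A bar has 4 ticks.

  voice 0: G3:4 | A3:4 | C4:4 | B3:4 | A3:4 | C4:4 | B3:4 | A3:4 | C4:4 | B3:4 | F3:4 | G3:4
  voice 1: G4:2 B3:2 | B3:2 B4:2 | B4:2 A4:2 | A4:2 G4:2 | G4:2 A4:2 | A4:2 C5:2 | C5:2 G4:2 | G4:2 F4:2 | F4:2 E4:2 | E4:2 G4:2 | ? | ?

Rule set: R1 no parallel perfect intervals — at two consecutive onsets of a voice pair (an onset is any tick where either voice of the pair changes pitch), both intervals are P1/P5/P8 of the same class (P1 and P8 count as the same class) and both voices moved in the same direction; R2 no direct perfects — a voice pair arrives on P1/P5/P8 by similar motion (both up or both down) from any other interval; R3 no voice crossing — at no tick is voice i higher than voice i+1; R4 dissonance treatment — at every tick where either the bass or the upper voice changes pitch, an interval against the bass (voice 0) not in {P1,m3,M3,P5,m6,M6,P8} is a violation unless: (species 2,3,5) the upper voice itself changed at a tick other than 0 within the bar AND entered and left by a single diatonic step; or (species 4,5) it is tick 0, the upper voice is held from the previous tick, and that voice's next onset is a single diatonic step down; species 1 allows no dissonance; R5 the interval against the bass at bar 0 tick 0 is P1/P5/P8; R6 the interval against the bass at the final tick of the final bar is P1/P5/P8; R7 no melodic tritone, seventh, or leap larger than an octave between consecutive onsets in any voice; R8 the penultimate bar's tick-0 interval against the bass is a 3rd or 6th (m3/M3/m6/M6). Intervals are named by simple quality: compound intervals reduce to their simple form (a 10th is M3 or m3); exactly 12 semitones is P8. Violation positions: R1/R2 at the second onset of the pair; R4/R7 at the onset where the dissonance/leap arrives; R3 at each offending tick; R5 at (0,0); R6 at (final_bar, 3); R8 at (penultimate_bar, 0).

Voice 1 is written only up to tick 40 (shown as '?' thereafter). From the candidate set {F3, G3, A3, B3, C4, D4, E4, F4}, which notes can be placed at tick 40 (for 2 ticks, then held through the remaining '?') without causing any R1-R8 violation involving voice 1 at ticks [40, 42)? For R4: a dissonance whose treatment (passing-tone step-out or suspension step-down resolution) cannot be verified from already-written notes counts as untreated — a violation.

F3: violates R2,R7,R8
G3: violates R4,R8
A3: violates R7
B3: violates R4,R8
C4: violates R2,R8
D4: legal
E4: violates R4,R8
F4: violates R2,R8

{D4}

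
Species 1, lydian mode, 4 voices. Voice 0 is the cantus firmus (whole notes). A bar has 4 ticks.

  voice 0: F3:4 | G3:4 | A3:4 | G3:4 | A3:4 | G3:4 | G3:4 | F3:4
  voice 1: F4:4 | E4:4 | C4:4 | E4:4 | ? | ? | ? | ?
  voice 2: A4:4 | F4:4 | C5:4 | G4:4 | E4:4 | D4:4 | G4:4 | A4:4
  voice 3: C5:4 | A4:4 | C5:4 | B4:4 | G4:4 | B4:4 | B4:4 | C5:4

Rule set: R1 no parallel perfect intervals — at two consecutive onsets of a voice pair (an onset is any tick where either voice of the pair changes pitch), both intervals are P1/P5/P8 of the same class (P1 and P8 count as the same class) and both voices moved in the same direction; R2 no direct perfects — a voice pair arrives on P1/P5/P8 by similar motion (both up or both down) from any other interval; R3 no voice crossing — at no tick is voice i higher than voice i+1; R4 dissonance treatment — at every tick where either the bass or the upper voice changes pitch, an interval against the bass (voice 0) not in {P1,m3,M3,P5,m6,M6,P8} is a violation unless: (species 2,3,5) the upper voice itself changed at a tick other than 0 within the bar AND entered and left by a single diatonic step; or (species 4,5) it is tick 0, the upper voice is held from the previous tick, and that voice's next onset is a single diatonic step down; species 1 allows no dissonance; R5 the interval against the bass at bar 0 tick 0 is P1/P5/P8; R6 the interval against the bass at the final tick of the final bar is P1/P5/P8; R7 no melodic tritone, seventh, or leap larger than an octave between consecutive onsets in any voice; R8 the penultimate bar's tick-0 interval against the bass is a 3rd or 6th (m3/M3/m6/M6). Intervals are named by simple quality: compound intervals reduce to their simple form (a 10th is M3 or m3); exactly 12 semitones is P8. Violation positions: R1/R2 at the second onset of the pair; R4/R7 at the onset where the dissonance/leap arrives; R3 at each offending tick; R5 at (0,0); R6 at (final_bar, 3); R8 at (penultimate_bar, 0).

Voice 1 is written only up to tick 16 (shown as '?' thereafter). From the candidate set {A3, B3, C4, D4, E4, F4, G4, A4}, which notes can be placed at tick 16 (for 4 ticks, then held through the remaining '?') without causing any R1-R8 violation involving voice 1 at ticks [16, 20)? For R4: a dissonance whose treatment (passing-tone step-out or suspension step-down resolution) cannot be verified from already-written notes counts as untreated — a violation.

{E4}

A3: violates R2
B3: violates R4
C4: violates R1
D4: violates R4
E4: legal
F4: violates R3
G4: violates R3,R4
A4: violates R2,R3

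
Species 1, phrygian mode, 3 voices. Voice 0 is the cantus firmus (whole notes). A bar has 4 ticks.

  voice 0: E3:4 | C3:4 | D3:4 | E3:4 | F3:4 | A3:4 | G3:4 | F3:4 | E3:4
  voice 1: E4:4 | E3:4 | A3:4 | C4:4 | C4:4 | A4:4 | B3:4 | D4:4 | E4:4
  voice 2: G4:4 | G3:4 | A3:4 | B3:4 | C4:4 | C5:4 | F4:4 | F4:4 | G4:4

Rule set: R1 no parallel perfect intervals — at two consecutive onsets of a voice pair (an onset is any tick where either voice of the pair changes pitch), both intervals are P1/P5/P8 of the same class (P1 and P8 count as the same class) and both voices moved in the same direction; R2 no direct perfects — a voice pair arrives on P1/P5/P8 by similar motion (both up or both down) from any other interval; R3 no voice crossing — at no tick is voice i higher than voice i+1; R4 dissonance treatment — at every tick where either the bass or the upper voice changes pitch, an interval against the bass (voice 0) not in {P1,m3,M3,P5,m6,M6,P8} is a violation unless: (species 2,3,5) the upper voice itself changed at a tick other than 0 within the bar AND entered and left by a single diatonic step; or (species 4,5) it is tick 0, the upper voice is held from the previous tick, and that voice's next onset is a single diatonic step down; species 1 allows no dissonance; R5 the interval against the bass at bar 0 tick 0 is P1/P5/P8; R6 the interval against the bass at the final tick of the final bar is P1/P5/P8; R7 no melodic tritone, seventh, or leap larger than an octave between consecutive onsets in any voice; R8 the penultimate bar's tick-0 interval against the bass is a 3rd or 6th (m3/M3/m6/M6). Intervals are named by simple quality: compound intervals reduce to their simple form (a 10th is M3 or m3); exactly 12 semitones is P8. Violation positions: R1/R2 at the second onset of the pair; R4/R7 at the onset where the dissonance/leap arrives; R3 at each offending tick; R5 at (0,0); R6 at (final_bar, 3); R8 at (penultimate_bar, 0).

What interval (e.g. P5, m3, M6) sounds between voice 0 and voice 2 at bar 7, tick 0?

P8

voice 0=F3 voice 2=F4 -> P8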